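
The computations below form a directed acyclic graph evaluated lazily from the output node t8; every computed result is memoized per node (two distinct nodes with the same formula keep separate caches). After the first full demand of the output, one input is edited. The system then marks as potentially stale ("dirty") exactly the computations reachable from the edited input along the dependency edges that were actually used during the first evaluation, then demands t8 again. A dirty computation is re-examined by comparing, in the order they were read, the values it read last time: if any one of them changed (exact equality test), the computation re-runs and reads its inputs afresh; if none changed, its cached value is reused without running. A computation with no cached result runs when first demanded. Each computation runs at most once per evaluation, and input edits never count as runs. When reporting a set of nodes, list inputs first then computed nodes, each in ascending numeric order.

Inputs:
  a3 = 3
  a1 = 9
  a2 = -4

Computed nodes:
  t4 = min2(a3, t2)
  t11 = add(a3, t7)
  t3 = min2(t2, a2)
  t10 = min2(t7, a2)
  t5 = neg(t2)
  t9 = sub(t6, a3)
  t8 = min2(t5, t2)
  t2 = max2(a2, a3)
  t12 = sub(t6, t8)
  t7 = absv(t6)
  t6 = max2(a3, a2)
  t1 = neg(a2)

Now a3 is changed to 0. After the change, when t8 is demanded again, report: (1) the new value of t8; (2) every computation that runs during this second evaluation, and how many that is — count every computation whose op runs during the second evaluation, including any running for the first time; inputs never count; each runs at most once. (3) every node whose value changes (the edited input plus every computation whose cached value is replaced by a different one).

First demand of the output computes:
  t2 = max2(-4, 3) = 3
  t5 = neg(3) = -3
  t8 = min2(-3, 3) = -3

After the edit, cleaning proceeds:
  t2: a read changed (a3 3->0) — executes, giving 0.
  t5: a read changed (t2 3->0) — executes, giving 0.
  t8: a read changed (t5 -3->0; t2 3->0) — executes, giving 0.

Demanding t8 again yields 0.
3 computations run: t2, t5, t8.
The nodes whose values change: a3, t2, t5, t8.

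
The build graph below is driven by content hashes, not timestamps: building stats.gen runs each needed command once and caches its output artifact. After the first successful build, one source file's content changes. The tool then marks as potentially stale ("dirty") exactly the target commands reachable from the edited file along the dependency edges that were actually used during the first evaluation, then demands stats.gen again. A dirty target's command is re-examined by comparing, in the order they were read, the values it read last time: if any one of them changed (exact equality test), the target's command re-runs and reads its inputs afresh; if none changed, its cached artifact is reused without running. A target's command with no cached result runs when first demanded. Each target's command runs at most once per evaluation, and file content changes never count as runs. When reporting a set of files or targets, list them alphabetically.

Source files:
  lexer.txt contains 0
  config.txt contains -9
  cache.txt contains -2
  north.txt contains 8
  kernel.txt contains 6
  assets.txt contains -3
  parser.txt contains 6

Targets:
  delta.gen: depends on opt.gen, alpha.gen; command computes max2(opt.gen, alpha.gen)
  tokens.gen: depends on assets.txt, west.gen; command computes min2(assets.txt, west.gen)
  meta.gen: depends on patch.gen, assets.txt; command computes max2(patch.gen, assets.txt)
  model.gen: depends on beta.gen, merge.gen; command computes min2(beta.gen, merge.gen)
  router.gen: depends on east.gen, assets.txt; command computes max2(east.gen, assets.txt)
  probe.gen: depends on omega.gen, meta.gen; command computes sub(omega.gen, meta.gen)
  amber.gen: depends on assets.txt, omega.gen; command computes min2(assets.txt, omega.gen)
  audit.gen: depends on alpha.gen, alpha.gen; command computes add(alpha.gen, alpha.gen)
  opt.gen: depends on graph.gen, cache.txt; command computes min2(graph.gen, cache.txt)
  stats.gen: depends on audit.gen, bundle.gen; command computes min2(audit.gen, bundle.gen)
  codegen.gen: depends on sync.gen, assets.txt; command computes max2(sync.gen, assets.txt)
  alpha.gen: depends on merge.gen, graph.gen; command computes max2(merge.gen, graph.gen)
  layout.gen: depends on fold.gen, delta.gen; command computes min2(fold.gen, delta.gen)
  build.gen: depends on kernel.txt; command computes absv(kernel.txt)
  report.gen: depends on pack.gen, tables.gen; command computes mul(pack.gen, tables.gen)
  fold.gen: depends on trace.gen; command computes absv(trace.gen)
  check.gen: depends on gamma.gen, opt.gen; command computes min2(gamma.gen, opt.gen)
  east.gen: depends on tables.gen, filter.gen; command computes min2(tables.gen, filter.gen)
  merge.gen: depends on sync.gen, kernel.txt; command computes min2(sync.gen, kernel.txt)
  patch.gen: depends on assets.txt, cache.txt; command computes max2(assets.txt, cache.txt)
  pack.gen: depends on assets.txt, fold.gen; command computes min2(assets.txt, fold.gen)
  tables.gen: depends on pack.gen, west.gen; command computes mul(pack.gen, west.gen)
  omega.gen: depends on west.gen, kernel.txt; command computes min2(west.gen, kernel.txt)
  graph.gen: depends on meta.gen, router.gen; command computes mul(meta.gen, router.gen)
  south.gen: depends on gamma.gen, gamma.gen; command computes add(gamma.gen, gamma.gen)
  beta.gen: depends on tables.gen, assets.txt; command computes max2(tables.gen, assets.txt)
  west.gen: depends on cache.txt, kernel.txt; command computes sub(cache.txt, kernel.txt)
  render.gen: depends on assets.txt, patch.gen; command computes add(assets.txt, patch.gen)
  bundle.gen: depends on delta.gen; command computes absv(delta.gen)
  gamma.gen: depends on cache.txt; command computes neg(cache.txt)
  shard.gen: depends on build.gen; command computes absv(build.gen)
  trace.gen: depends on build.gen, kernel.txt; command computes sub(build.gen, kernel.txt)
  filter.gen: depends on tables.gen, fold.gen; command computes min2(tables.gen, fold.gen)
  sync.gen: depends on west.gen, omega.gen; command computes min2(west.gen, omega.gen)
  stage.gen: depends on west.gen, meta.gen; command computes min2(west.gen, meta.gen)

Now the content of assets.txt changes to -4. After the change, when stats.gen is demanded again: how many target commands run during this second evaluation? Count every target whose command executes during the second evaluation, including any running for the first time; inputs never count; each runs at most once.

Run set: east.gen, filter.gen, meta.gen, pack.gen, patch.gen, router.gen, tables.gen (7 run).
The important point: at graph.gen every value read last time is unchanged, so the dirty flag clears without a run.

Initial pass — values computed on the first demand:
  build.gen = absv(6) = 6
  patch.gen = max2(-3, -2) = -2
  meta.gen = max2(-2, -3) = -2
  trace.gen = sub(6, 6) = 0
  fold.gen = absv(0) = 0
  pack.gen = min2(-3, 0) = -3
  west.gen = sub(-2, 6) = -8
  omega.gen = min2(-8, 6) = -8
  sync.gen = min2(-8, -8) = -8
  merge.gen = min2(-8, 6) = -8
  tables.gen = mul(-3, -8) = 24
  filter.gen = min2(24, 0) = 0
  east.gen = min2(24, 0) = 0
  router.gen = max2(0, -3) = 0
  graph.gen = mul(-2, 0) = 0
  alpha.gen = max2(-8, 0) = 0
  audit.gen = add(0, 0) = 0
  opt.gen = min2(0, -2) = -2
  delta.gen = max2(-2, 0) = 0
  bundle.gen = absv(0) = 0
  stats.gen = min2(0, 0) = 0

Second demand — change propagation:
  pack.gen: re-runs because assets.txt -3->-4; new result -4.
  patch.gen: re-runs because assets.txt -3->-4; new result -2 (unchanged).
  meta.gen: re-runs because assets.txt -3->-4; new result -2 (unchanged).
  tables.gen: re-runs because pack.gen -3->-4; new result 32.
  filter.gen: re-runs because tables.gen 24->32; new result 0 (unchanged).
  east.gen: re-runs because tables.gen 24->32; new result 0 (unchanged).
  router.gen: re-runs because assets.txt -3->-4; new result 0 (unchanged).
  graph.gen: re-examined; everything it read last time is the same (meta.gen unchanged, router.gen unchanged) — cache 0 kept, no run.
  alpha.gen: re-examined; everything it read last time is the same (merge.gen unchanged, graph.gen unchanged) — cache 0 kept, no run.
  audit.gen: re-examined; everything it read last time is the same (alpha.gen unchanged, alpha.gen unchanged) — cache 0 kept, no run.
  opt.gen: re-examined; everything it read last time is the same (graph.gen unchanged, cache.txt unchanged) — cache -2 kept, no run.
  delta.gen: re-examined; everything it read last time is the same (opt.gen unchanged, alpha.gen unchanged) — cache 0 kept, no run.
  bundle.gen: re-examined; everything it read last time is the same (delta.gen unchanged) — cache 0 kept, no run.
  stats.gen: re-examined; everything it read last time is the same (audit.gen unchanged, bundle.gen unchanged) — cache 0 kept, no run.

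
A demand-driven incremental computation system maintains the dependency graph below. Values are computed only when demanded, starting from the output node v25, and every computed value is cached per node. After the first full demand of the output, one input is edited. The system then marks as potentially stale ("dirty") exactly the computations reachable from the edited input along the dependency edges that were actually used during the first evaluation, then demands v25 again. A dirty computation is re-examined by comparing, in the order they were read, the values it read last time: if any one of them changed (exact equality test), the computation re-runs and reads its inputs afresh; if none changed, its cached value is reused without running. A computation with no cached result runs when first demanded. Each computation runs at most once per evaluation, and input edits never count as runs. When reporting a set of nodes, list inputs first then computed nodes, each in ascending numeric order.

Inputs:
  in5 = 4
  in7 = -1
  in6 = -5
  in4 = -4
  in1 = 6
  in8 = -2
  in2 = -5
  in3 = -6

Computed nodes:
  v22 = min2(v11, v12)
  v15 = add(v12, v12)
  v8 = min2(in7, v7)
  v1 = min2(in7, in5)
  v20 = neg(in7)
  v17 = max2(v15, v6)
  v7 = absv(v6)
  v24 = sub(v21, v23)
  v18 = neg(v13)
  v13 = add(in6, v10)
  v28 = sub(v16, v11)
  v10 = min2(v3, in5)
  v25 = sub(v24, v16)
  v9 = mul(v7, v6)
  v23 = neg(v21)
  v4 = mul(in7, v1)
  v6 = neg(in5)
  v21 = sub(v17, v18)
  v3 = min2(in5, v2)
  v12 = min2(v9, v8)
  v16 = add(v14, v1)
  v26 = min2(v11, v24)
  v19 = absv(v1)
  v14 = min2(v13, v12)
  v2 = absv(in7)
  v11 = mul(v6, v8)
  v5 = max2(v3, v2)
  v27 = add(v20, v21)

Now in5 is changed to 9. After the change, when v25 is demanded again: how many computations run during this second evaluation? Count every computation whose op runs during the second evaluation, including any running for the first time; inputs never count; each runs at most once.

First evaluation (everything demanded from the output):
  v1 = min2(-1, 4) = -1
  v2 = absv(-1) = 1
  v3 = min2(4, 1) = 1
  v6 = neg(4) = -4
  v7 = absv(-4) = 4
  v8 = min2(-1, 4) = -1
  v9 = mul(4, -4) = -16
  v10 = min2(1, 4) = 1
  v12 = min2(-16, -1) = -16
  v13 = add(-5, 1) = -4
  v14 = min2(-4, -16) = -16
  v15 = add(-16, -16) = -32
  v16 = add(-16, -1) = -17
  v17 = max2(-32, -4) = -4
  v18 = neg(-4) = 4
  v21 = sub(-4, 4) = -8
  v23 = neg(-8) = 8
  v24 = sub(-8, 8) = -16
  v25 = sub(-16, -17) = 1

Propagation after the edit:
  v1: runs — in5 4->9; result -1 (same value as before).
  v3: runs — in5 4->9; result 1 (same value as before).
  v6: runs — in5 4->9; result -9.
  v7: runs — v6 -4->-9; result 9.
  v8: runs — v7 4->9; result -1 (same value as before).
  v9: runs — v7 4->9; v6 -4->-9; result -81.
  v10: runs — in5 4->9; result 1 (same value as before).
  v12: runs — v9 -16->-81; result -81.
  v13: checked — values it read are unchanged (in6 unchanged, v10 unchanged); reused cached -4 without running.
  v14: runs — v12 -16->-81; result -81.
  v15: runs — v12 -16->-81; v12 -16->-81; result -162.
  v16: runs — v14 -16->-81; result -82.
  v17: runs — v15 -32->-162; v6 -4->-9; result -9.
  v18: checked — values it read are unchanged (v13 unchanged); reused cached 4 without running.
  v21: runs — v17 -4->-9; result -13.
  v23: runs — v21 -8->-13; result 13.
  v24: runs — v21 -8->-13; v23 8->13; result -26.
  v25: runs — v24 -16->-26; v16 -17->-82; result 56.

Key observation: the cutoff stops propagation at v13 — its inputs' values are unchanged, so it reuses its cache.

Computations that run: v1, v3, v6, v7, v8, v9, v10, v12, v14, v15, v16, v17, v21, v23, v24, v25 — 16 in total.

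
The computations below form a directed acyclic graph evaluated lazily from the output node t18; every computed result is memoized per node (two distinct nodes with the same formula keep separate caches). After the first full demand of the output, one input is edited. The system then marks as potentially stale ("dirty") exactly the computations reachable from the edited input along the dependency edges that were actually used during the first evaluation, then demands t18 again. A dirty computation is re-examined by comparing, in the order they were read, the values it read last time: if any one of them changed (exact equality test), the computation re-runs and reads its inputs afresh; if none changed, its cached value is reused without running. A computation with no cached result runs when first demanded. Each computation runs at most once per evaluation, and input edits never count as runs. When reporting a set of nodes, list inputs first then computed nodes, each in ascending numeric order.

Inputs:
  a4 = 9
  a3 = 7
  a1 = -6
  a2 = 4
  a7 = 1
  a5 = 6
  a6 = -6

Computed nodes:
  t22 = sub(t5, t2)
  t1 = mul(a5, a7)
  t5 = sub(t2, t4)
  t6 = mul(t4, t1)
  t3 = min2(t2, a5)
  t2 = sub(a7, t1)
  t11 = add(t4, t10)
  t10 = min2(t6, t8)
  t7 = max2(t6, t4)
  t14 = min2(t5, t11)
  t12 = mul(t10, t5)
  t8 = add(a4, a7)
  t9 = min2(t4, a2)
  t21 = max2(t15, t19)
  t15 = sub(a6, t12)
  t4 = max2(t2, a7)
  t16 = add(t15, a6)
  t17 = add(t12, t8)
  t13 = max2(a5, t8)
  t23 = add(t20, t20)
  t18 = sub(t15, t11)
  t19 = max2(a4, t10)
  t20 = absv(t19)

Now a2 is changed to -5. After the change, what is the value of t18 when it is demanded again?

Demanding t18 again yields 23.
Note the shortcut — a2 feeds only undemanded nodes, so no recomputation happens.

First demand of the output computes:
  t1 = mul(6, 1) = 6
  t2 = sub(1, 6) = -5
  t4 = max2(-5, 1) = 1
  t5 = sub(-5, 1) = -6
  t6 = mul(1, 6) = 6
  t8 = add(9, 1) = 10
  t10 = min2(6, 10) = 6
  t11 = add(1, 6) = 7
  t12 = mul(6, -6) = -36
  t15 = sub(-6, -36) = 30
  t18 = sub(30, 7) = 23

After the edit, cleaning proceeds:
  a2 only reaches undemanded nodes; the second demand re-runs nothing.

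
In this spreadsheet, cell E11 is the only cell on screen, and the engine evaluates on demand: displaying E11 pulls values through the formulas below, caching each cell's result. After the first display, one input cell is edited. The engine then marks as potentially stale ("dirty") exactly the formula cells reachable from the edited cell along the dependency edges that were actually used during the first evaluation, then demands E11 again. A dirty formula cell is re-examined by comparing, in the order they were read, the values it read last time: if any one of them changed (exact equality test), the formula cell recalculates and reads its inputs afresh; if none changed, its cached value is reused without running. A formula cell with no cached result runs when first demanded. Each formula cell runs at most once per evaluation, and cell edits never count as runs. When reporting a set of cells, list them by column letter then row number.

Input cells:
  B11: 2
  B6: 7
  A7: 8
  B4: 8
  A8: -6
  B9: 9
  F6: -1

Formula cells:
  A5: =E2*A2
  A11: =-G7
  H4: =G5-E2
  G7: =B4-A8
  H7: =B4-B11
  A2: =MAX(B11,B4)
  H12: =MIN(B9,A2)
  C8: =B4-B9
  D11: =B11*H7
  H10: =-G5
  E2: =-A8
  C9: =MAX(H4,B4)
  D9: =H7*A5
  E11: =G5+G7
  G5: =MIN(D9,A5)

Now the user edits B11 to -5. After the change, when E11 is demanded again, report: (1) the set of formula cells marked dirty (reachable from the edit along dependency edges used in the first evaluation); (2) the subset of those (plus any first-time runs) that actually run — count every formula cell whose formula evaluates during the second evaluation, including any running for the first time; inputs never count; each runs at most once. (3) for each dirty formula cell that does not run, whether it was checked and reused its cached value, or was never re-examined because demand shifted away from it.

Initial pass — values computed on the first demand:
  A2 = MAX(2, 8) = 8
  E2 = -(-6) = 6
  A5 = 6 * 8 = 48
  G7 = 8 - -6 = 14
  H7 = 8 - 2 = 6
  D9 = 6 * 48 = 288
  G5 = MIN(288, 48) = 48
  E11 = 48 + 14 = 62

Second demand — change propagation:
  A2: re-runs because B11 2->-5; new result 8 (unchanged).
  A5: re-examined; everything it read last time is the same (E2 unchanged, A2 unchanged) — cache 48 kept, no run.
  H7: re-runs because B11 2->-5; new result 13.
  D9: re-runs because H7 6->13; new result 624.
  G5: re-runs because D9 288->624; new result 48 (unchanged).
  E11: re-examined; everything it read last time is the same (G5 unchanged, G7 unchanged) — cache 62 kept, no run.

The important point: at A5 every value read last time is unchanged, so the dirty flag clears without a run.

Dirty set: A2, A5, D9, E11, G5, H7.
Run set: A2, D9, G5, H7 (4 run).
Re-examined without running (cache reused): A5, E11.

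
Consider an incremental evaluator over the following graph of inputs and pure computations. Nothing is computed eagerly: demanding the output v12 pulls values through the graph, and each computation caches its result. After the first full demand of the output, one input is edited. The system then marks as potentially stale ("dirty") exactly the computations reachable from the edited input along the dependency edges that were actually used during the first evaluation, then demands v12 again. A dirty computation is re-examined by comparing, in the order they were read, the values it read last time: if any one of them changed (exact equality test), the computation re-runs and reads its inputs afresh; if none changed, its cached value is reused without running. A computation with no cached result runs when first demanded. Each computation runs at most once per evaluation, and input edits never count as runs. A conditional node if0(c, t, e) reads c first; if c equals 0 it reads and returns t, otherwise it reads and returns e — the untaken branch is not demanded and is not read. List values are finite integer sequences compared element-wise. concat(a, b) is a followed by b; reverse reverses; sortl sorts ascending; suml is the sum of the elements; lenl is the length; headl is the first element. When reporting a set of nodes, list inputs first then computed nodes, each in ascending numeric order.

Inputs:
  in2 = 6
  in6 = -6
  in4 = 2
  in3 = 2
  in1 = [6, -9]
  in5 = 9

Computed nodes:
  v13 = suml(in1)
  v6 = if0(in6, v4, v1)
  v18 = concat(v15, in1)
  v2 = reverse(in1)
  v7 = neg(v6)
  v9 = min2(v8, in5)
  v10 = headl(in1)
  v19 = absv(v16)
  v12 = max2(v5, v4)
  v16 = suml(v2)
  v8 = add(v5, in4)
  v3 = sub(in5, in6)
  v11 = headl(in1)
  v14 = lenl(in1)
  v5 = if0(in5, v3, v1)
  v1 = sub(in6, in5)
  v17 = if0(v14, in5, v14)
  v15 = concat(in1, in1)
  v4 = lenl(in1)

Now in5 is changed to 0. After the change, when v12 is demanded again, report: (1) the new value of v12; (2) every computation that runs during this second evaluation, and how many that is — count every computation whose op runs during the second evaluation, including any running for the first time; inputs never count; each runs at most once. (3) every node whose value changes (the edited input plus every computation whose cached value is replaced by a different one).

Initial pass — values computed on the first demand:
  v1 = sub(-6, 9) = -15
  v4 = lenl([6, -9]) = 2
  v5 = if0(in5=9 -> else branch v1) = -15
  v12 = max2(-15, 2) = 2

Second demand — change propagation:
  v1: dirty yet unreached — the second evaluation never asks for it.
  v3: newly demanded (no cache) — executes and yields 6.
  v5: re-runs because in5 9->0; new result 6.
  v12: re-runs because v5 -15->6; new result 6.

The important point: the flipped condition redirects demand; v1 is left stale, never re-checked.

v12 now evaluates to 6.
Run set: v3, v5, v12 (3 run).
Changed values: in5, v5, v12.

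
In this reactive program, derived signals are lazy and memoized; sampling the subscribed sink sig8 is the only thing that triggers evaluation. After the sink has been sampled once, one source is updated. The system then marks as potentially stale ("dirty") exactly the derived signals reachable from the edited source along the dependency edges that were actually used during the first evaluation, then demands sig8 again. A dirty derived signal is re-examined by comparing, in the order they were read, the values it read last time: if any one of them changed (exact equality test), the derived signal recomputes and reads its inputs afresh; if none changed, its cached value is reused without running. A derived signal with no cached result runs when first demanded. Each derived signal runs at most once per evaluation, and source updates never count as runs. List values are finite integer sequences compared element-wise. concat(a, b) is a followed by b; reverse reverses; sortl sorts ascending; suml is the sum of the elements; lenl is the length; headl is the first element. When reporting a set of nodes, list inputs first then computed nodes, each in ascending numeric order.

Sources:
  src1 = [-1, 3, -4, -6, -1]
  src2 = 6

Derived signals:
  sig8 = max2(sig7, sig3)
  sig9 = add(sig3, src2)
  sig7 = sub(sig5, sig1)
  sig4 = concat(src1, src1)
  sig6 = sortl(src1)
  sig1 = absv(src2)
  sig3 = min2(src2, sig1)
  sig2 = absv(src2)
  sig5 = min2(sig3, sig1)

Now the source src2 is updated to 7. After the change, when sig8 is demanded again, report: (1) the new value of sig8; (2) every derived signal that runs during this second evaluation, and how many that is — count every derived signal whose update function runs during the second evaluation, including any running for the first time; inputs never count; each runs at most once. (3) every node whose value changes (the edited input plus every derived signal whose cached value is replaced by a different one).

Demanding sig8 again yields 7.
5 derived signals run: sig1, sig3, sig5, sig7, sig8.
The nodes whose values change: src2, sig1, sig3, sig5, sig8.

First demand of the output computes:
  sig1 = absv(6) = 6
  sig3 = min2(6, 6) = 6
  sig5 = min2(6, 6) = 6
  sig7 = sub(6, 6) = 0
  sig8 = max2(0, 6) = 6

After the edit, cleaning proceeds:
  sig1: a read changed (src2 6->7) — executes, giving 7.
  sig3: a read changed (src2 6->7; sig1 6->7) — executes, giving 7.
  sig5: a read changed (sig3 6->7; sig1 6->7) — executes, giving 7.
  sig7: a read changed (sig5 6->7; sig1 6->7) — executes, giving 0 — identical to its old value.
  sig8: a read changed (sig3 6->7) — executes, giving 7.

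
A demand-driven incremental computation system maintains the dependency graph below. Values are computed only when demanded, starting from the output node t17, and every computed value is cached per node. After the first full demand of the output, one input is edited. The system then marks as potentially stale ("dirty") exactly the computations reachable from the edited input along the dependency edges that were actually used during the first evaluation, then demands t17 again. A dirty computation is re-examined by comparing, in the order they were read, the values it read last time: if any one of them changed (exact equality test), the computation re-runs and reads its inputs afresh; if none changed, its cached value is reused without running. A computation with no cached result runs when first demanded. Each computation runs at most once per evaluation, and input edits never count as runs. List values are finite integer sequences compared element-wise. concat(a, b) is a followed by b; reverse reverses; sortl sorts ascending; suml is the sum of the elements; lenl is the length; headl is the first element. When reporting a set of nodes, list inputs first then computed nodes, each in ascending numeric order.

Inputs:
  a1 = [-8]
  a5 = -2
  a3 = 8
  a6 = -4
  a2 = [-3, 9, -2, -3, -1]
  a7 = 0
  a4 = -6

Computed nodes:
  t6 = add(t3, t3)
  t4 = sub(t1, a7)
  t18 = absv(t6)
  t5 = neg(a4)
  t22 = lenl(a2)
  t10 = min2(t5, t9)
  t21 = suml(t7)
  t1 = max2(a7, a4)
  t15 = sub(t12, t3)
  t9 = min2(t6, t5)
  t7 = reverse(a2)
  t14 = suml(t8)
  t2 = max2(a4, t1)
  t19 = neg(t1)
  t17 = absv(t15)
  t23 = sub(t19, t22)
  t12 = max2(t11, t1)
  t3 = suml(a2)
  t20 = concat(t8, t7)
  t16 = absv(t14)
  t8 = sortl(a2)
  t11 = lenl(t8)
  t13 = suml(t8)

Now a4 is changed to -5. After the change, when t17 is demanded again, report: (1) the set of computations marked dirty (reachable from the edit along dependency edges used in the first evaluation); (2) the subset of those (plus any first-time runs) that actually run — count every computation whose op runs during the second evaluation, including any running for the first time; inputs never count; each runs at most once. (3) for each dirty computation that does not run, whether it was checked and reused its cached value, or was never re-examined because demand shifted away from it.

Marked dirty: t1, t12, t15, t17.
Computations that run: t1 — 1 in total.
Checked but reused from cache: t12, t15, t17.
Key observation: the change is absorbed at t1 — it re-runs but produces the same value, and the output's value is unchanged.

First evaluation (everything demanded from the output):
  t1 = max2(0, -6) = 0
  t3 = suml([-3, 9, -2, -3, -1]) = 0
  t8 = sortl([-3, 9, -2, -3, -1]) = [-3, -3, -2, -1, 9]
  t11 = lenl([-3, -3, -2, -1, 9]) = 5
  t12 = max2(5, 0) = 5
  t15 = sub(5, 0) = 5
  t17 = absv(5) = 5

Propagation after the edit:
  t1: runs — a4 -6->-5; result 0 (same value as before).
  t12: checked — values it read are unchanged (t11 unchanged, t1 unchanged); reused cached 5 without running.
  t15: checked — values it read are unchanged (t12 unchanged, t3 unchanged); reused cached 5 without running.
  t17: checked — values it read are unchanged (t15 unchanged); reused cached 5 without running.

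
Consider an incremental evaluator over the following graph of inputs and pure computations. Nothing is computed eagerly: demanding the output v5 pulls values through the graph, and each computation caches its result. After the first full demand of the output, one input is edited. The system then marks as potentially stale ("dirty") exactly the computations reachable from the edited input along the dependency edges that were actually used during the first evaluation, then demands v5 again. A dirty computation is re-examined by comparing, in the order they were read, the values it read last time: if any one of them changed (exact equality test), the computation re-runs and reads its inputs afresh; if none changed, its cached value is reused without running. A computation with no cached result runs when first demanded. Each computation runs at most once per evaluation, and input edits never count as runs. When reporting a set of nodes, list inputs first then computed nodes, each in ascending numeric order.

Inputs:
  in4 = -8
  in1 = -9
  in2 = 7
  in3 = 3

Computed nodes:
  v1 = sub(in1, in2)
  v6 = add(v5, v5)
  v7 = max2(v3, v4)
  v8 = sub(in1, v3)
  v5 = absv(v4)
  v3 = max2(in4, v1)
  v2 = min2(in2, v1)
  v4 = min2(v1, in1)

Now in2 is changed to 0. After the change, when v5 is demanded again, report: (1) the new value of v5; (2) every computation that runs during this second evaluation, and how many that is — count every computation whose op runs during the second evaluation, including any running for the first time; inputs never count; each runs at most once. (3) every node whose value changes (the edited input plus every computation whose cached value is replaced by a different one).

v5 now evaluates to 9.
Run set: v1, v4, v5 (3 run).
Changed values: in2, v1, v4, v5.

Initial pass — values computed on the first demand:
  v1 = sub(-9, 7) = -16
  v4 = min2(-16, -9) = -16
  v5 = absv(-16) = 16

Second demand — change propagation:
  v1: re-runs because in2 7->0; new result -9.
  v4: re-runs because v1 -16->-9; new result -9.
  v5: re-runs because v4 -16->-9; new result 9.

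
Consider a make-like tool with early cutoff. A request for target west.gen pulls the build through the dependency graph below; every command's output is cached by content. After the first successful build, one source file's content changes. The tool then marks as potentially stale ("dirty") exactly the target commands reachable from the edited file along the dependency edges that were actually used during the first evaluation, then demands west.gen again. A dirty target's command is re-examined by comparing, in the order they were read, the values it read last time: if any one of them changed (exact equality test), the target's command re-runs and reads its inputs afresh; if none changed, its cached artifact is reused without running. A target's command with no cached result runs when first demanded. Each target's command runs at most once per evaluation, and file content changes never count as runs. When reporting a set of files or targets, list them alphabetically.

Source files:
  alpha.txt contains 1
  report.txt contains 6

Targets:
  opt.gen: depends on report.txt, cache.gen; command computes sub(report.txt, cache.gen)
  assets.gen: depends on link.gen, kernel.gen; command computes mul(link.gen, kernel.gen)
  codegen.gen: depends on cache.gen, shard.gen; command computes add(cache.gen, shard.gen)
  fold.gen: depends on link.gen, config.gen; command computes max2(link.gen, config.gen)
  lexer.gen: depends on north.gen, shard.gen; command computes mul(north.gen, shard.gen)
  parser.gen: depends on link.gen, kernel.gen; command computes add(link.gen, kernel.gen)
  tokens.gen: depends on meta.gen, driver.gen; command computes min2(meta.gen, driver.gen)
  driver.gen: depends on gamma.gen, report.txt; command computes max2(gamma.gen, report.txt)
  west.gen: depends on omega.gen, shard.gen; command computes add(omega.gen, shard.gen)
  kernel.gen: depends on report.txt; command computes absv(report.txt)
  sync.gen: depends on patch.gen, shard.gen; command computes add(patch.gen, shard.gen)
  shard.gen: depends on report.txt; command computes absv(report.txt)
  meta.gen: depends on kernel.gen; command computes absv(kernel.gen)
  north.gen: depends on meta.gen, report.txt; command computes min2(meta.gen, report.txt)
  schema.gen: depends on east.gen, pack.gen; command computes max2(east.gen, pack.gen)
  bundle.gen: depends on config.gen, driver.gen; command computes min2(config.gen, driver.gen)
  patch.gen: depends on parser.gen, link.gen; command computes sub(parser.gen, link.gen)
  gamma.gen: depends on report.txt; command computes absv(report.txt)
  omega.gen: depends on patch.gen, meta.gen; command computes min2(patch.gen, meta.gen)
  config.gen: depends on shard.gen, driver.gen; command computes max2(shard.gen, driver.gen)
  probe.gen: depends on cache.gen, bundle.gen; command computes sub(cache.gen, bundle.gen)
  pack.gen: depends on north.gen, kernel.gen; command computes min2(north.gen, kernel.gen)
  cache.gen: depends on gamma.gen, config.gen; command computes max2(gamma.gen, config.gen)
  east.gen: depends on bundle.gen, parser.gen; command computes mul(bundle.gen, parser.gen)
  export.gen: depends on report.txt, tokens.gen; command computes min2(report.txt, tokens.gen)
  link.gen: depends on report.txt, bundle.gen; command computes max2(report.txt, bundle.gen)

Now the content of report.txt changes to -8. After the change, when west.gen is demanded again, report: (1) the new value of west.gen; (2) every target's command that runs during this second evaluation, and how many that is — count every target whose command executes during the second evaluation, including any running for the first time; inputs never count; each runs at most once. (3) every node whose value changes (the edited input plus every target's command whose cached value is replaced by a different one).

Demanding west.gen again yields 16.
12 target commands run: bundle.gen, config.gen, driver.gen, gamma.gen, kernel.gen, link.gen, meta.gen, omega.gen, parser.gen, patch.gen, shard.gen, west.gen.
The nodes whose values change: bundle.gen, config.gen, driver.gen, gamma.gen, kernel.gen, link.gen, meta.gen, omega.gen, parser.gen, patch.gen, report.txt, shard.gen, west.gen.

First demand of the output computes:
  gamma.gen = absv(6) = 6
  driver.gen = max2(6, 6) = 6
  kernel.gen = absv(6) = 6
  meta.gen = absv(6) = 6
  shard.gen = absv(6) = 6
  config.gen = max2(6, 6) = 6
  bundle.gen = min2(6, 6) = 6
  link.gen = max2(6, 6) = 6
  parser.gen = add(6, 6) = 12
  patch.gen = sub(12, 6) = 6
  omega.gen = min2(6, 6) = 6
  west.gen = add(6, 6) = 12

After the edit, cleaning proceeds:
  gamma.gen: a read changed (report.txt 6->-8) — executes, giving 8.
  driver.gen: a read changed (gamma.gen 6->8; report.txt 6->-8) — executes, giving 8.
  kernel.gen: a read changed (report.txt 6->-8) — executes, giving 8.
  meta.gen: a read changed (kernel.gen 6->8) — executes, giving 8.
  shard.gen: a read changed (report.txt 6->-8) — executes, giving 8.
  config.gen: a read changed (shard.gen 6->8; driver.gen 6->8) — executes, giving 8.
  bundle.gen: a read changed (config.gen 6->8; driver.gen 6->8) — executes, giving 8.
  link.gen: a read changed (report.txt 6->-8; bundle.gen 6->8) — executes, giving 8.
  parser.gen: a read changed (link.gen 6->8; kernel.gen 6->8) — executes, giving 16.
  patch.gen: a read changed (parser.gen 12->16; link.gen 6->8) — executes, giving 8.
  omega.gen: a read changed (patch.gen 6->8; meta.gen 6->8) — executes, giving 8.
  west.gen: a read changed (omega.gen 6->8; shard.gen 6->8) — executes, giving 16.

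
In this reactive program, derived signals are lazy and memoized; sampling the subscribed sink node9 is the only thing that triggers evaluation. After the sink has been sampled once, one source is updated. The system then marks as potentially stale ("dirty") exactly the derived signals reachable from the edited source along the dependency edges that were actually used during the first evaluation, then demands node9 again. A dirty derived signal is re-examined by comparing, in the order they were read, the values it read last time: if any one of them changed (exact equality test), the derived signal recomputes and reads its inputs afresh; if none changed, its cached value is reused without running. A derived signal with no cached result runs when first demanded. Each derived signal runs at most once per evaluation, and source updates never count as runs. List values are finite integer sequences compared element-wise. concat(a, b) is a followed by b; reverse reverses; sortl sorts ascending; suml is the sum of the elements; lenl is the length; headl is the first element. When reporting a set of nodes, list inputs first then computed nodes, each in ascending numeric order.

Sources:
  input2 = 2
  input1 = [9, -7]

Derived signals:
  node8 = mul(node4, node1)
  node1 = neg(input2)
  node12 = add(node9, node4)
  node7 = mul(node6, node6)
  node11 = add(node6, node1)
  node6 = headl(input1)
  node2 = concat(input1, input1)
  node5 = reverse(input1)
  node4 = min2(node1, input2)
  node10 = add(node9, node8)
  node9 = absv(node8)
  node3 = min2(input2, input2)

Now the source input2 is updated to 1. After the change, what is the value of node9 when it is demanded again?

First demand of the output computes:
  node1 = neg(2) = -2
  node4 = min2(-2, 2) = -2
  node8 = mul(-2, -2) = 4
  node9 = absv(4) = 4

After the edit, cleaning proceeds:
  node1: a read changed (input2 2->1) — executes, giving -1.
  node4: a read changed (node1 -2->-1; input2 2->1) — executes, giving -1.
  node8: a read changed (node4 -2->-1; node1 -2->-1) — executes, giving 1.
  node9: a read changed (node8 4->1) — executes, giving 1.

Demanding node9 again yields 1.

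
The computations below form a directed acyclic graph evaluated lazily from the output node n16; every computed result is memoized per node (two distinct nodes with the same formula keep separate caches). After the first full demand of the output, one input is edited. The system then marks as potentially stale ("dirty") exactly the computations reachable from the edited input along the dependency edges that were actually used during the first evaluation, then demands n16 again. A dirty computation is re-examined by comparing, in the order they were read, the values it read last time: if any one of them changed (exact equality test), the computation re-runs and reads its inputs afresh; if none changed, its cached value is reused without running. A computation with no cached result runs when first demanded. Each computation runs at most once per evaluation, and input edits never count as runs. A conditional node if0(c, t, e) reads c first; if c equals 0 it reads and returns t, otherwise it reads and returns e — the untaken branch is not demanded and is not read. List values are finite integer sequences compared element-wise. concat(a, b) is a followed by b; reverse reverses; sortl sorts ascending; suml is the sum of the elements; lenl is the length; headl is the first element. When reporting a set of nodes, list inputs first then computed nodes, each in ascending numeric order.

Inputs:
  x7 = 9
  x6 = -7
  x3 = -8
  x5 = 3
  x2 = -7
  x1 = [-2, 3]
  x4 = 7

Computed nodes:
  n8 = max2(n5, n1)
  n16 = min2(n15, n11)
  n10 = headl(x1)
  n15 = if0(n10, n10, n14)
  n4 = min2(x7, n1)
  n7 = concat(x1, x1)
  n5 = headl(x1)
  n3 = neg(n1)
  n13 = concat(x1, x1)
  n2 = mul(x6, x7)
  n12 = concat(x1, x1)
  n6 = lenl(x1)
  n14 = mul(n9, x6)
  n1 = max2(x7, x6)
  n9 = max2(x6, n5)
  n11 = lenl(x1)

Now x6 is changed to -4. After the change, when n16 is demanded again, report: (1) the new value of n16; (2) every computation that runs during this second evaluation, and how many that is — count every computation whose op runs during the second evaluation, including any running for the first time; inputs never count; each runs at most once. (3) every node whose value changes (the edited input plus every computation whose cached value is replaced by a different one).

First demand of the output computes:
  n5 = headl([-2, 3]) = -2
  n9 = max2(-7, -2) = -2
  n10 = headl([-2, 3]) = -2
  n11 = lenl([-2, 3]) = 2
  n14 = mul(-2, -7) = 14
  n15 = if0(n10=-2 -> else branch n14) = 14
  n16 = min2(14, 2) = 2

After the edit, cleaning proceeds:
  n9: a read changed (x6 -7->-4) — executes, giving -2 — identical to its old value.
  n14: a read changed (x6 -7->-4) — executes, giving 8.
  n15: a read changed (n14 14->8) — executes, giving 8.
  n16: a read changed (n15 14->8) — executes, giving 2 — identical to its old value.

Demanding n16 again yields 2.
4 computations run: n9, n14, n15, n16.
The nodes whose values change: x6, n14, n15.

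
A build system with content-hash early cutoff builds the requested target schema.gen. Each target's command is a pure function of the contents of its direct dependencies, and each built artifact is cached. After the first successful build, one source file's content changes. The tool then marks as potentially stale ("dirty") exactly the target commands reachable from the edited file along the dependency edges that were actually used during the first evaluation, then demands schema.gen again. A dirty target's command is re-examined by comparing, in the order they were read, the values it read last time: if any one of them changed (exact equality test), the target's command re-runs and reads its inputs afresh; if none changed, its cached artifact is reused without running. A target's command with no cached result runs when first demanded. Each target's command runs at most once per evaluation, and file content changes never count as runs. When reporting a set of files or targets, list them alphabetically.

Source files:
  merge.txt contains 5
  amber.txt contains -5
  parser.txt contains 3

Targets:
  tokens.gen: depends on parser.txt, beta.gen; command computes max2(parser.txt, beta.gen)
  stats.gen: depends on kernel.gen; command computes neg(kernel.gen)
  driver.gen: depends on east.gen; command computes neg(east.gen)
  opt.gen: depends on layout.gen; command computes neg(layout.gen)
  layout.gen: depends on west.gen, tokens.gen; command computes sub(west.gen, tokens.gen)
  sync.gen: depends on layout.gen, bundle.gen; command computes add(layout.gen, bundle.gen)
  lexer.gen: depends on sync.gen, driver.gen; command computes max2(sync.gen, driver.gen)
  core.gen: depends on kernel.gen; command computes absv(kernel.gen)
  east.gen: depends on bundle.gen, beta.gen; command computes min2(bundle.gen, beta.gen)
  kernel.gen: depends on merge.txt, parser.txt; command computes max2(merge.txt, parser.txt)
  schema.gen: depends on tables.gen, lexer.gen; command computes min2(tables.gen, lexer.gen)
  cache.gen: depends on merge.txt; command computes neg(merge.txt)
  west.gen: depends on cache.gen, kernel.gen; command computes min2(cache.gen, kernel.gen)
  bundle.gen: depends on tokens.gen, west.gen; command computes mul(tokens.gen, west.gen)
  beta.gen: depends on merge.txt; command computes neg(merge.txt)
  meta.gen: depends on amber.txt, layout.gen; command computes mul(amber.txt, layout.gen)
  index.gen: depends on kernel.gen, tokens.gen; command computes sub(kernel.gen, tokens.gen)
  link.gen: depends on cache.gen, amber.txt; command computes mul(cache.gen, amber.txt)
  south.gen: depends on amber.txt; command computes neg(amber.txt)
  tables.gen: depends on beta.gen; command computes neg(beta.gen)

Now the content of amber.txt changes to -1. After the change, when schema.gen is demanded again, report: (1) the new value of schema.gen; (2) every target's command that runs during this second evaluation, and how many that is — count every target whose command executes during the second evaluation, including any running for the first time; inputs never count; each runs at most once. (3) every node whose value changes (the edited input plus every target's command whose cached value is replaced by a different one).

New value of schema.gen: 5.
Target commands that run: none — 0 in total.
Values that change: amber.txt.
Key observation: amber.txt is never demanded by the output, so the edit triggers no recomputation at all.

First evaluation (everything demanded from the output):
  beta.gen = neg(5) = -5
  cache.gen = neg(5) = -5
  kernel.gen = max2(5, 3) = 5
  tables.gen = neg(-5) = 5
  tokens.gen = max2(3, -5) = 3
  west.gen = min2(-5, 5) = -5
  bundle.gen = mul(3, -5) = -15
  east.gen = min2(-15, -5) = -15
  driver.gen = neg(-15) = 15
  layout.gen = sub(-5, 3) = -8
  sync.gen = add(-8, -15) = -23
  lexer.gen = max2(-23, 15) = 15
  schema.gen = min2(5, 15) = 5

Propagation after the edit:
  amber.txt feeds no computation that the output demands — nothing is marked dirty and nothing runs.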